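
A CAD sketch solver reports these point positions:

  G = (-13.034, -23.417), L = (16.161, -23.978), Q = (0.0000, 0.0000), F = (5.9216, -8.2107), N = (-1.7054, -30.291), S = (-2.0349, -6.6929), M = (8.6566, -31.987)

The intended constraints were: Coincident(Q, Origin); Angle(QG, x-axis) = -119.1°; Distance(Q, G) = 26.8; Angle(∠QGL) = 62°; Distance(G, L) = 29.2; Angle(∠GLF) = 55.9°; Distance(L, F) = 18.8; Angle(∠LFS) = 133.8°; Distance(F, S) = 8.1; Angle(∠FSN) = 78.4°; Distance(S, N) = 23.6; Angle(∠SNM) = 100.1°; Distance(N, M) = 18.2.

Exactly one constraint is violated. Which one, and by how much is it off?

Distance(N, M) = 18.2 — off by 7.70.

Q = (0.00, 0.00) ✓; QG at -119.1° ✓; |QG| = 26.80 ✓; ∠QGL = 62.00° ✓; |GL| = 29.20 ✓; ∠GLF = 55.90° ✓; |LF| = 18.80 ✓; ∠LFS = 133.8° ✓; |FS| = 8.100 ✓; ∠FSN = 78.40° ✓; |SN| = 23.60 ✓; ∠SNM = 100.1° ✓; |NM| = 10.50 ✗.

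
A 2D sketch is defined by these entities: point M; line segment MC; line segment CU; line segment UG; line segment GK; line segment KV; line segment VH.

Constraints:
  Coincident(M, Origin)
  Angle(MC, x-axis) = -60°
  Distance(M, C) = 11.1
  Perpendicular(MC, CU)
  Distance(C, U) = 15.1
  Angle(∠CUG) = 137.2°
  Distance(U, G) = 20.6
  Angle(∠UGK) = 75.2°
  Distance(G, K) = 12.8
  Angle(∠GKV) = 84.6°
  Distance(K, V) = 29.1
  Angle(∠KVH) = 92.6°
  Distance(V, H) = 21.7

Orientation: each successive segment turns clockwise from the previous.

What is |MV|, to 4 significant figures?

17.32

M is at the origin; MC runs at -60.0° with length 11.1, so C = (5.550, -9.613). The perpendicularity gives CU at right angles to MC, so CU runs at -150.0°; with |CU| = 15.1, U = (-7.527, -17.16). ∠CUG = 137.2° gives UG at 167.2° from the x-axis; with |UG| = 20.6, G = (-27.62, -12.60). ∠UGK = 75.2° gives GK at 62.40° from the x-axis; with |GK| = 12.8, K = (-21.68, -1.256). ∠GKV = 84.6° gives KV at -33.00° from the x-axis; with |KV| = 29.1, V = (2.720, -17.10). Then |MV| = |V − M| = 17.32.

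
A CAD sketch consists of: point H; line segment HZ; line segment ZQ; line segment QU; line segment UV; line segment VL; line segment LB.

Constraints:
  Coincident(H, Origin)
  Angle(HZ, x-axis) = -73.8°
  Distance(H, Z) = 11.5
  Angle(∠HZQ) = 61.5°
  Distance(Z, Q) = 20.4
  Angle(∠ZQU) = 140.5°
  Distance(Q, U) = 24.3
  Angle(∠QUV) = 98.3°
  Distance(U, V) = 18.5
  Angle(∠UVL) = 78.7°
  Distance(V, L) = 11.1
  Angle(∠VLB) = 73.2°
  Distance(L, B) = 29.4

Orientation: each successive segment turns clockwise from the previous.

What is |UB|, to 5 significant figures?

10.056

H is at the origin; HZ runs at -73.8° with length 11.5, so Z = (3.2084, -11.043). ∠HZQ = 61.5° gives ZQ at 167.70° from the x-axis; with |ZQ| = 20.4, Q = (-16.723, -6.6976). ∠ZQU = 140.5° gives QU at 128.20° from the x-axis; with |QU| = 24.3, U = (-31.751, 12.399). ∠QUV = 98.3° gives UV at 46.500° from the x-axis; with |UV| = 18.5, V = (-19.016, 25.818). ∠UVL = 78.7° gives VL at -54.800° from the x-axis; with |VL| = 11.1, L = (-12.618, 16.748). ∠VLB = 73.2° gives LB at -161.60° from the x-axis; with |LB| = 29.4, B = (-40.515, 7.4678). Then |UB| = |B − U| = 10.056.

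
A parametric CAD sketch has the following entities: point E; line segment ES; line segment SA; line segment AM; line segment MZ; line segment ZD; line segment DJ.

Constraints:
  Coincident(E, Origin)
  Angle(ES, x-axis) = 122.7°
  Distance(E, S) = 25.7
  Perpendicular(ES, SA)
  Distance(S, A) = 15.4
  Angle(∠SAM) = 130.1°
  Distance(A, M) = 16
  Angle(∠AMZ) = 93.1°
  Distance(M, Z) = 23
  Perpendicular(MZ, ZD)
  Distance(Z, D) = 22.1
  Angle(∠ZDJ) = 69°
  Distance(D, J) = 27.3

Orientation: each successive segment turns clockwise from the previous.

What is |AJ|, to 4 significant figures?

4.003

E is at the origin; ES runs at 122.7° with length 25.7, so S = (-13.88, 21.63). ES ⟂ SA, so SA runs at 32.70°; with |SA| = 15.4, A = (-0.9249, 29.95). ∠SAM = 130.1° gives AM at -17.20° from the x-axis; with |AM| = 16.0, M = (14.36, 25.22). ∠AMZ = 93.1° gives MZ at -104.1° from the x-axis; with |MZ| = 23.0, Z = (8.756, 2.908). MZ ⟂ ZD, so ZD runs at 165.9°; with |ZD| = 22.1, D = (-12.68, 8.292). ∠ZDJ = 69.0° gives DJ at 54.90° from the x-axis; with |DJ| = 27.3, J = (3.020, 30.63). Then |AJ| = |J − A| = 4.003.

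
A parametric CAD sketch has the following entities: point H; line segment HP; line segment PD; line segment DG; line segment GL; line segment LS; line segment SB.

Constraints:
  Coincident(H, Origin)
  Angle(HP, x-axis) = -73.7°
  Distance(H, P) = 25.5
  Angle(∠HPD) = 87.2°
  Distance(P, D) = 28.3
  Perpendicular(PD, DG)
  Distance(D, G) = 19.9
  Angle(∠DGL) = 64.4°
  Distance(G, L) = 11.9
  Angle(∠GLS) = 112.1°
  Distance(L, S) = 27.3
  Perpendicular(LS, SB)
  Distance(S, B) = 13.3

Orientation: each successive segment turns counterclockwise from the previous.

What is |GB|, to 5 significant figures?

31.858

∠GLS = 112.1° gives LS at -67.400° from the x-axis; with |LS| = 27.3, S = (29.420, -29.984). The perpendicularity gives SB at right angles to LS, so SB runs at 22.600°; with |SB| = 13.3, B = (41.699, -24.873). Then |GB| = |B − G| = 31.858.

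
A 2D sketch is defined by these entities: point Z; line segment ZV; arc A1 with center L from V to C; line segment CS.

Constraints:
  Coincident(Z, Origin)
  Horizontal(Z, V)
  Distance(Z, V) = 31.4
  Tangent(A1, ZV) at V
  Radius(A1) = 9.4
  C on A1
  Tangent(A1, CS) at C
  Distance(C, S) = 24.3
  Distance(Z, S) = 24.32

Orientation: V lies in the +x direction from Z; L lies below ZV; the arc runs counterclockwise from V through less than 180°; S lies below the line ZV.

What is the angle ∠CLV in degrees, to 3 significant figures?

51.6°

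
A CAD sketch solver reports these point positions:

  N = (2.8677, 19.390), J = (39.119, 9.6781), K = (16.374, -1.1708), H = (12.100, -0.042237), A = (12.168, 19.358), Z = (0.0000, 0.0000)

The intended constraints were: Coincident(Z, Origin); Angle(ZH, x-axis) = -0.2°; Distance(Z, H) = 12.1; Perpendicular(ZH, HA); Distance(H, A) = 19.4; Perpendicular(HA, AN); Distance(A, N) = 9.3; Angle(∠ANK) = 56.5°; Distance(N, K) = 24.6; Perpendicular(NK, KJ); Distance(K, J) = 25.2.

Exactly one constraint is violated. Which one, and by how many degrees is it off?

Perpendicular(NK, KJ) — off by 7.80°.

Z = (0.00, 0.00) ✓; ZH at -0.2000° ✓; |ZH| = 12.10 ✓; ∠(ZH, HA) = 90.00° ✓; |HA| = 19.40 ✓; ∠(HA, AN) = 90.00° ✓; |AN| = 9.300 ✓; ∠ANK = 56.50° ✓; |NK| = 24.60 ✓; ∠(NK, KJ) = 82.20° ✗; |KJ| = 25.20 ✓.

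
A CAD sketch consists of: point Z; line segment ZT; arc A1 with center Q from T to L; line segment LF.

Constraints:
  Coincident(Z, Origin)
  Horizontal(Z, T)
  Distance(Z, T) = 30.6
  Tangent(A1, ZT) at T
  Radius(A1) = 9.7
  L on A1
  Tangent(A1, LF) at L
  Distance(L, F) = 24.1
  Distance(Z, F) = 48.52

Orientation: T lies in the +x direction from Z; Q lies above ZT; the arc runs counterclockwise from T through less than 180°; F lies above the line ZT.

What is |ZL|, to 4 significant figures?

41.80

Z is at the origin; ZT is horizontal with |ZT| = 30.6 and T on the +x side, so T = (30.60, 0.000). The tangent condition forces QT to be normal to ZT, so Q = T + (0, 9.7) = (30.60, 9.700). Since QL ⟂ LF (tangency), |QF| = √(9.7² + 24.1²) = 25.98 regardless of where L sits on A1. So F lies on both circle(Z, 48.52) and circle(Q, 25.98); the above-ZT intersection is F = (33.00, 35.57). L is the foot of the tangent from F: L = (39.89, 12.47).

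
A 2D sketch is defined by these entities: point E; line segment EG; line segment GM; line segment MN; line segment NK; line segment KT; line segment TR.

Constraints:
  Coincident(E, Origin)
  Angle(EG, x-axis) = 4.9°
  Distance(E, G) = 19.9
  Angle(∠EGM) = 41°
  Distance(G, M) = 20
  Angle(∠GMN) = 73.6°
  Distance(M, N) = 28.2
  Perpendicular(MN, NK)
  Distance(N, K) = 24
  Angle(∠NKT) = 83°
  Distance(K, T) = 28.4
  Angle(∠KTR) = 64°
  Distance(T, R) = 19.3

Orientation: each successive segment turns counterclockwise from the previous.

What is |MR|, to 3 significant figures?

11.4

E is at the origin; EG runs at 4.9° with length 19.9, so G = (19.8, 1.70). ∠EGM = 41.0° gives GM at 144° from the x-axis; with |GM| = 20.0, M = (3.67, 13.5). ∠GMN = 73.6° gives MN at -110° from the x-axis; with |MN| = 28.2, N = (-5.84, -13.1). MN ⟂ NK, so NK runs at -19.7°; with |NK| = 24.0, K = (16.8, -21.2). ∠NKT = 83.0° gives KT at 77.3° from the x-axis; with |KT| = 28.4, T = (23.0, 6.55). ∠KTR = 64.0° gives TR at -167° from the x-axis; with |TR| = 19.3, R = (4.22, 2.11). Then |MR| = |R − M| = 11.4.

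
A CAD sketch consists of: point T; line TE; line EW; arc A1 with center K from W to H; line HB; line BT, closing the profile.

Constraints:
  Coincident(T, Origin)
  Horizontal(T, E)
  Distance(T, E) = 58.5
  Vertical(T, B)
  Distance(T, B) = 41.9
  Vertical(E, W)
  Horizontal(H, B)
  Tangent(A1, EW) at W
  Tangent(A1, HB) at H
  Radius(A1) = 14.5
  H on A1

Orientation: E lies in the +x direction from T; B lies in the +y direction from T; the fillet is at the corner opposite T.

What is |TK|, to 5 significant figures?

51.834

T and B share the same x with |TB| = 41.9 and B on the +y side, so B = (0.0000, 41.900). The virtual corner opposite T is at (58.500, 41.900). Tangency of A1 to EW means the radius KW is perpendicular to EW and tangency of A1 to HB means the radius KH is perpendicular to HB, with radius 14.5, so the center K sits 14.5 in from both sides at K = (44.000, 27.400). Then |TK| = |K − T| = 51.834.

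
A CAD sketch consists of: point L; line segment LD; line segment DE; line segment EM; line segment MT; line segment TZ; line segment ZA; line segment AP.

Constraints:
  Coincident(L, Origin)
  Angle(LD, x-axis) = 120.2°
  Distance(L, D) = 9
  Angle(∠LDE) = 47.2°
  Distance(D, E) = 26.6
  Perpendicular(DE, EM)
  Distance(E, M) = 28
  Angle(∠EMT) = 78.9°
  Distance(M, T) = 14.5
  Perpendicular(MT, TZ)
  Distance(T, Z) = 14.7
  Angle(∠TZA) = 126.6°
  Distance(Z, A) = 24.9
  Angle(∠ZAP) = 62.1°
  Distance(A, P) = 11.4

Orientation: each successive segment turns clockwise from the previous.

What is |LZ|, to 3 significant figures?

10.0

∠EMT = 78.9° gives MT at 156° from the x-axis; with |MT| = 14.5, T = (2.05, -19.5). MT is perpendicular to TZ, so TZ runs at 66.3°; with |TZ| = 14.7, Z = (7.96, -6.06). Then |LZ| = |Z − L| = 10.0.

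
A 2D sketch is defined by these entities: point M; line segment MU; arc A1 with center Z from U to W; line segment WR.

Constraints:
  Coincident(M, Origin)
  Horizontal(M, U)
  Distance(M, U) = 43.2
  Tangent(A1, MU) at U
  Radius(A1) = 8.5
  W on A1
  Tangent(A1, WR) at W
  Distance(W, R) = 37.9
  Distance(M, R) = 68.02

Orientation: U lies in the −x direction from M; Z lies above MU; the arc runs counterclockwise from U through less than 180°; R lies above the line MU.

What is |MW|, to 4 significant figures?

37.17

M is at the origin; MU is horizontal with |MU| = 43.2 and U on the −x side, so U = (-43.20, 0.000). Tangency of A1 to MU means the radius ZU is perpendicular to MU, so Z = U + (0, 8.5) = (-43.20, 8.500). Since ZW ⟂ WR (tangency), |ZR| = √(8.5² + 37.9²) = 38.84 regardless of where W sits on A1. So R lies on both circle(M, 68.02) and circle(Z, 38.84); the above-MU intersection is R = (-49.31, 46.86). W is the foot of the tangent from R: W = (-35.30, 11.64).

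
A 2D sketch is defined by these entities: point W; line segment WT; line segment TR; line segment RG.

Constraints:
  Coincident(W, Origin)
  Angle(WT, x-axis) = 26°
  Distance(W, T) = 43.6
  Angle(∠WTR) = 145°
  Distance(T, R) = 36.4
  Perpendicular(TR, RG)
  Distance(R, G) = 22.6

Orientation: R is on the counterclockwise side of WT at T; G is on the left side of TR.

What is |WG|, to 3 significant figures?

72.2

W is at the origin; WT runs at 26.0° with length 43.6, so T = 43.6·(cos 26.0°, sin 26.0°) = (39.2, 19.1). ∠WTR = 145.0°, so TR runs at 26.0° + (180° − 145.0°) = 61.0° from the x-axis; with |TR| = 36.4, R = T + 36.4·(cos 61.0°, sin 61.0°) = (56.8, 50.9). TR is perpendicular to RG; with |RG| = 22.6 on the left of TR, G = R + 22.6·(-0.875, 0.485) = (37.1, 61.9). Then |WG| = |G − W| = 72.2.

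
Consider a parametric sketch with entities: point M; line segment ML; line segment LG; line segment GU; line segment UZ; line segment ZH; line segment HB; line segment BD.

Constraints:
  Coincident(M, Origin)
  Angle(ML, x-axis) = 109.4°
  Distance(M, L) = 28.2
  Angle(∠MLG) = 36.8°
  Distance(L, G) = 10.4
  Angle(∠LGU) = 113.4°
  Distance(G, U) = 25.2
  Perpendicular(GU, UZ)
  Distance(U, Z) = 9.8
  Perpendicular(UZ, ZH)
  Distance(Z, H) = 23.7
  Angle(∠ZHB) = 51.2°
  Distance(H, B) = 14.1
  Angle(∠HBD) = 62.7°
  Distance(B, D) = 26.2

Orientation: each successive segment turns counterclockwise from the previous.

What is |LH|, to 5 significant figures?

5.6361

M is at the origin; ML runs at 109.4° with length 28.2, so L = (-9.3669, 26.599). ∠MLG = 36.8° gives LG at -107.40° from the x-axis; with |LG| = 10.4, G = (-12.477, 16.675). ∠LGU = 113.4° gives GU at -40.800° from the x-axis; with |GU| = 25.2, U = (6.5993, 0.20858). GU ⟂ UZ, so UZ runs at 49.200°; with |UZ| = 9.8, Z = (13.003, 7.6271). UZ ⟂ ZH, so ZH runs at 139.20°; with |ZH| = 23.7, H = (-4.9380, 23.113). Then |LH| = |H − L| = 5.6361.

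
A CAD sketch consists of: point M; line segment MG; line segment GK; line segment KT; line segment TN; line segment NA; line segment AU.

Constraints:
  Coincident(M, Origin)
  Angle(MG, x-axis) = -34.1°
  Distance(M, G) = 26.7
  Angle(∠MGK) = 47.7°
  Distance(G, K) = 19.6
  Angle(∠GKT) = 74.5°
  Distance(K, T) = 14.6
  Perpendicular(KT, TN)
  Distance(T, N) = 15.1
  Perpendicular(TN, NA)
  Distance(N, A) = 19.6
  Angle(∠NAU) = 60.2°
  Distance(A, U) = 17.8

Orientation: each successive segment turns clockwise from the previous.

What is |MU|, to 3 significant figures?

16.0

M is at the origin; MG runs at -34.1° with length 26.7, so G = (22.1, -15.0). ∠MGK = 47.7° gives GK at -166° from the x-axis; with |GK| = 19.6, K = (3.06, -19.6). ∠GKT = 74.5° gives KT at 88.1° from the x-axis; with |KT| = 14.6, T = (3.54, -4.99). KT ⟂ TN, so TN runs at -1.90°; with |TN| = 15.1, N = (18.6, -5.49). TN ⟂ NA, so NA runs at -91.9°; with |NA| = 19.6, A = (18.0, -25.1). ∠NAU = 60.2° gives AU at 148° from the x-axis; with |AU| = 17.8, U = (2.84, -15.7). Then |MU| = |U − M| = 16.0.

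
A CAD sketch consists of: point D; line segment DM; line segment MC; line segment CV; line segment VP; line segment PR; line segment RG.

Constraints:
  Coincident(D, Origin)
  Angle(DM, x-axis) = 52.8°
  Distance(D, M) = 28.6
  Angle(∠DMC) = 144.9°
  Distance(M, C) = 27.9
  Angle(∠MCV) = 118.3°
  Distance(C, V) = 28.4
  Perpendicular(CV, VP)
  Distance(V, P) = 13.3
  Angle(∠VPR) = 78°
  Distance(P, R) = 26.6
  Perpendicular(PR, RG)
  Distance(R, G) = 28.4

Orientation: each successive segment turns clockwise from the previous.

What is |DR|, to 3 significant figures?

46.8

CV is perpendicular to VP, so VP runs at -134°; with |VP| = 13.3, P = (55.1, 1.97). ∠VPR = 78.0° gives PR at 124° from the x-axis; with |PR| = 26.6, R = (40.2, 24.0). Then |DR| = |R − D| = 46.8.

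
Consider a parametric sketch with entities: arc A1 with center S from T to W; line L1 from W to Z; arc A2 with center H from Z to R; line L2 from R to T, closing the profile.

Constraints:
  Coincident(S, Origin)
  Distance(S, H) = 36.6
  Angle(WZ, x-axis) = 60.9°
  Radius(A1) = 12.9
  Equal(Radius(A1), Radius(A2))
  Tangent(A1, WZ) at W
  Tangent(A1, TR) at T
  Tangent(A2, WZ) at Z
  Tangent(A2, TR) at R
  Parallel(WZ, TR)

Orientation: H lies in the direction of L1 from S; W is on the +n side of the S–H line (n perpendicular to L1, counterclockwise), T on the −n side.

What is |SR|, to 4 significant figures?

38.81

The slot axis is L1's direction at 60.9°, so u = (cos 60.9°, sin 60.9°) = (0.4863, 0.8738) and n = (−sin 60.9°, cos 60.9°) = (-0.8738, 0.4863). S is at the origin and H lies 36.6 along u from S, so H = 36.6·u = (17.80, 31.98). Tangency of A1 to both parallel lines with radius 12.9 puts W and T at S ± 12.9·n: W = (-11.27, 6.274), T = (11.27, -6.274). Equal radii place Z and R the same way about H: Z = H + 12.9·n = (6.528, 38.25), R = H − 12.9·n = (29.07, 25.71). Then |SR| = |R − S| = 38.81.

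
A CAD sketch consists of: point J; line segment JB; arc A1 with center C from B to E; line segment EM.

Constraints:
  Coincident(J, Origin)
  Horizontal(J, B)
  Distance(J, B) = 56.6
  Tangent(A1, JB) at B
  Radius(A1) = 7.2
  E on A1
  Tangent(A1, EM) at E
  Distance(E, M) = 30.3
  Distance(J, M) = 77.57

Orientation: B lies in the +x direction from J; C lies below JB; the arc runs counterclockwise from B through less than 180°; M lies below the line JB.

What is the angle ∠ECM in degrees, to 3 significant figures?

76.6°

Checks: |CE| = 7.200 ✓; ∠(CE, EM) = 90.00° ✓; |EM| = 30.30 ✓; |JM| = 77.57 ✓.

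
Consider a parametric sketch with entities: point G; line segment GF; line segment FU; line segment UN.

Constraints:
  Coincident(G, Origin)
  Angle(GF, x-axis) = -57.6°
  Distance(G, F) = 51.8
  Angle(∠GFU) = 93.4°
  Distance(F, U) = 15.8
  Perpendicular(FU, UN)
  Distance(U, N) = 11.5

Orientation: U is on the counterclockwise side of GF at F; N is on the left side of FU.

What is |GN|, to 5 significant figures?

44.417

∠GFU = 93.4°, so FU runs at -57.6° + (180° − 93.4°) = 29.000° from the x-axis; with |FU| = 15.8, U = F + 15.8·(cos 29.000°, sin 29.000°) = (41.575, -36.076). FU ⟂ UN; with |UN| = 11.5 on the left of FU, N = U + 11.5·(-0.48481, 0.87462) = (36.000, -26.018). Then |GN| = |N − G| = 44.417.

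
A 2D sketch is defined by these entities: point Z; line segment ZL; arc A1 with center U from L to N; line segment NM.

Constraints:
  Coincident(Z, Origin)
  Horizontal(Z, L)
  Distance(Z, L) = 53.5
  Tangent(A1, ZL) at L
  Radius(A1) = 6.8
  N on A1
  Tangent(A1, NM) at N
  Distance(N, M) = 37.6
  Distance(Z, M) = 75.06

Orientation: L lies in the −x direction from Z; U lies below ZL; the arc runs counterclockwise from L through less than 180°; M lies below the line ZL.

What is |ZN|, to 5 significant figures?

60.677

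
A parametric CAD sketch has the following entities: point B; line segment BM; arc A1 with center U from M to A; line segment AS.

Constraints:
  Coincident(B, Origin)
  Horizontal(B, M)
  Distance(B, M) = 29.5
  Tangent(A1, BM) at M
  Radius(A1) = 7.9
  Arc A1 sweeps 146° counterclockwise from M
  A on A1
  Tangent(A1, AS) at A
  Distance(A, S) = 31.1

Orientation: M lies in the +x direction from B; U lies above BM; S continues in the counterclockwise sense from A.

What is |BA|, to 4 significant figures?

36.87

B is at the origin; B and M share the same y with |BM| = 29.5 and M on the +x side, so M = (29.50, 0.000). The tangent condition forces UM to be normal to BM, so U = M + (0, 7.9) = (29.50, 7.900). On A1, M sits at bearing -90° from U; a 146° counterclockwise sweep puts A at bearing 56°, so A = U + 7.9·(cos 56°, sin 56°) = (33.92, 14.45). Then |BA| = |A − B| = 36.87.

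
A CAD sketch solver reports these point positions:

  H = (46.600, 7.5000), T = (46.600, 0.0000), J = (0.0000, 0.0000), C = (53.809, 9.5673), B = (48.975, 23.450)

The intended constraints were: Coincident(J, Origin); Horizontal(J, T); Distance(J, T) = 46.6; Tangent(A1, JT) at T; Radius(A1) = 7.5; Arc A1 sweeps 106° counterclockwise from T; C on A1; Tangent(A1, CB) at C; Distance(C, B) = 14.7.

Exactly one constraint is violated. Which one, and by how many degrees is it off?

Tangent(A1, CB) at C — off by 3.20°.

J = (0.00, 0.00) ✓; J.y = 0.00, T.y = 0.00 ✓; |JT| = 46.60 ✓; ∠(HT, TJ) = 90.00° ✓; |HT| = 7.500 ✓; bearing(H→C) − bearing(H→T) = 106.0° ✓; |HC| = 7.500 ✓; ∠(HC, CB) = 86.80° ✗; |CB| = 14.70 ✓.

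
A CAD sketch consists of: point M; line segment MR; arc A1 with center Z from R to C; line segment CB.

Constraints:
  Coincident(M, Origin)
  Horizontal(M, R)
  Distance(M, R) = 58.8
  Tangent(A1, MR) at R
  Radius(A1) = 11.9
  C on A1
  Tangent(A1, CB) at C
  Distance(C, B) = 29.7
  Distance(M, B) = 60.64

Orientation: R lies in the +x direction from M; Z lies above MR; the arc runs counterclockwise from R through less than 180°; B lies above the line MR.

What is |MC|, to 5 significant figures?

69.960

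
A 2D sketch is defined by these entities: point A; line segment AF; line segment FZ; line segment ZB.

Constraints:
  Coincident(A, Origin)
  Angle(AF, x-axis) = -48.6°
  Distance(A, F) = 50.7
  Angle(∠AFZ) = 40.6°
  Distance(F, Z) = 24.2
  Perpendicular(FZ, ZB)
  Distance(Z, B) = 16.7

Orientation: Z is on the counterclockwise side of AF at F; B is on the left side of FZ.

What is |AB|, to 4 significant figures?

21.68

A is at the origin; AF runs at -48.6° with length 50.7, so F = 50.7·(cos -48.6°, sin -48.6°) = (33.53, -38.03). ∠AFZ = 40.6°, so FZ runs at -48.6° + (180° − 40.6°) = 90.80° from the x-axis; with |FZ| = 24.2, Z = F + 24.2·(cos 90.80°, sin 90.80°) = (33.19, -13.83). FZ ⟂ ZB; with |ZB| = 16.7 on the left of FZ, B = Z + 16.7·(-0.9999, -0.01396) = (16.49, -14.07). Then |AB| = |B − A| = 21.68.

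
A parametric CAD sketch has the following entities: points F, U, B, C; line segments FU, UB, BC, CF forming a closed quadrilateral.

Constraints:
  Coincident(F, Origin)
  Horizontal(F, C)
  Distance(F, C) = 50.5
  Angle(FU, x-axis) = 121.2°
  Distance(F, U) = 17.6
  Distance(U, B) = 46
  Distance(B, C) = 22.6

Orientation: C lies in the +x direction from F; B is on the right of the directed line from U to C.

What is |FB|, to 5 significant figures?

31.318

F is at the origin; FC is horizontal with |FC| = 50.5 and C in +x, so C = (50.5, 0). FU runs at 121.2° with |FU| = 17.6, so U = (-9.1173, 15.054). B is determined by |UB| = 46.0 and |BC| = 22.6 together: it lies at the intersection of circle(U, 46.0) and circle(C, 22.6). With |UC| = 61.489, the foot of the radical line on UC is 43.797 from U and the perpendicular offset is √(46.0² − 43.797²) = 14.063. Taking the right-of-UC solution: B = (29.904, -9.3041).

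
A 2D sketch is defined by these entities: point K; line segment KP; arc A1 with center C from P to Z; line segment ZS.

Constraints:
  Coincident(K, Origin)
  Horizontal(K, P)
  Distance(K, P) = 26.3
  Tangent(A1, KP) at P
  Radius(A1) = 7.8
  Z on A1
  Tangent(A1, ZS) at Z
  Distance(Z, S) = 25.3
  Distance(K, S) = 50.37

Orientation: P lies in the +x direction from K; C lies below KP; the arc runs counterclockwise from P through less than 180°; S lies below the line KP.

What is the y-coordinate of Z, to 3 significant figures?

-13.7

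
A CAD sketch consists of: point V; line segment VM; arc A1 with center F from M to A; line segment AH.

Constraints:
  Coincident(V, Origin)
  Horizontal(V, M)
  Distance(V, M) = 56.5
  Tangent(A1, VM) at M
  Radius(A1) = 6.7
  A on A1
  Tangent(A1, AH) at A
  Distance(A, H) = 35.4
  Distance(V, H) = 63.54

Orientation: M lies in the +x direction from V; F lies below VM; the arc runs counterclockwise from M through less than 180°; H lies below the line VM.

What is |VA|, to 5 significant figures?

50.212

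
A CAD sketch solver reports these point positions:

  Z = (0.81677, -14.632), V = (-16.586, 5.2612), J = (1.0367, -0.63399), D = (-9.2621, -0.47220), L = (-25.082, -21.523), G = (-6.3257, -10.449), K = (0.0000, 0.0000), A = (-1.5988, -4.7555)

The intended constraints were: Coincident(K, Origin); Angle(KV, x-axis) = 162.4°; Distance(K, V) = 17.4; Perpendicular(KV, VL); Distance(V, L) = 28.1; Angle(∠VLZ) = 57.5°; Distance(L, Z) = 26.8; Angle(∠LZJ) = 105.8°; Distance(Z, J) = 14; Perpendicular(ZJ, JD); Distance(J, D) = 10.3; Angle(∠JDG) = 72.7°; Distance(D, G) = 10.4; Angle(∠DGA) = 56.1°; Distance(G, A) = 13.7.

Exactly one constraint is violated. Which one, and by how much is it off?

Distance(G, A) = 13.7 — off by 6.30.

K = (0.00, 0.00) ✓; KV at 162.4° ✓; |KV| = 17.40 ✓; ∠(KV, VL) = 90.00° ✓; |VL| = 28.10 ✓; ∠VLZ = 57.50° ✓; |LZ| = 26.80 ✓; ∠LZJ = 105.8° ✓; |ZJ| = 14.00 ✓; ∠(ZJ, JD) = 90.00° ✓; |JD| = 10.30 ✓; ∠JDG = 72.70° ✓; |DG| = 10.40 ✓; ∠DGA = 56.10° ✓; |GA| = 7.400 ✗.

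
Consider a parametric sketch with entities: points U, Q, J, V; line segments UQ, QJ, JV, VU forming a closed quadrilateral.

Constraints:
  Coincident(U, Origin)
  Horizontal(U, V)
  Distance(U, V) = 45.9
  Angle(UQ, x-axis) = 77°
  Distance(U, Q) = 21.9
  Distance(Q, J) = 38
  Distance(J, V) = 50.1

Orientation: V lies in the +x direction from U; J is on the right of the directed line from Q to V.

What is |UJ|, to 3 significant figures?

16.2

Checks: |QJ| = 38.00 ✓; |JV| = 50.10 ✓.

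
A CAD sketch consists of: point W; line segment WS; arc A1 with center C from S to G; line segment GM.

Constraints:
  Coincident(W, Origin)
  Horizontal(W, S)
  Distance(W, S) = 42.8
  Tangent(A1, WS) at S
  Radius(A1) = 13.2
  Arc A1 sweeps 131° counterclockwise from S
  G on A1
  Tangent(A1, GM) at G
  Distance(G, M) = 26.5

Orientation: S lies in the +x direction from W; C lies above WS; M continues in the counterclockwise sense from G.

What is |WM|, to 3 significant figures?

54.8

On A1, S sits at bearing -90° from C; a 131° counterclockwise sweep puts G at bearing 41°, so G = C + 13.2·(cos 41°, sin 41°) = (52.8, 21.9). The tangent condition forces CG to be normal to GM, so GM runs along (−sin 41°, cos 41°); with |GM| = 26.5, M = (35.4, 41.9). Then |WM| = |M − W| = 54.8.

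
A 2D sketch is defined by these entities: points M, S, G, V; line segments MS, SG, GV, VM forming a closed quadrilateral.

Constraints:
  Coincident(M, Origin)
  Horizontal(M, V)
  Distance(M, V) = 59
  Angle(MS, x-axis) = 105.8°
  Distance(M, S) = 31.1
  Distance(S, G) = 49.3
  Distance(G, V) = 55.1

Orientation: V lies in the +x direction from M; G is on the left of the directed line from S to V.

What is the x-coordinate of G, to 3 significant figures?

36.4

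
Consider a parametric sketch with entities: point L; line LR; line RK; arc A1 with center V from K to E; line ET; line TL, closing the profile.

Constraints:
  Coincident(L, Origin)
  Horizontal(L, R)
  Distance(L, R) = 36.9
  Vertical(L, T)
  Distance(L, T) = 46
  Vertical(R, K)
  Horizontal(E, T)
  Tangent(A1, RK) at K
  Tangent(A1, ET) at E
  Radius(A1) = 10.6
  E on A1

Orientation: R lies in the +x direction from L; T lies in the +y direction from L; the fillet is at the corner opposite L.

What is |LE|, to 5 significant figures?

52.988

L is at the origin; L and R share the same y with |LR| = 36.9 and R on the +x side, so R = (36.900, 0.0000). LT is vertical with |LT| = 46.0 and T on the +y side, so T = (0.0000, 46.000). The virtual corner opposite L is at (36.900, 46.000). The tangent condition forces VK to be normal to RK and the tangent condition forces VE to be normal to ET, with radius 10.6, so the center V sits 10.6 in from both sides at V = (26.300, 35.400). That places the tangent points at K = (36.900, 35.400) on RK and E = (26.300, 46.000) on ET. Then |LE| = |E − L| = 52.988.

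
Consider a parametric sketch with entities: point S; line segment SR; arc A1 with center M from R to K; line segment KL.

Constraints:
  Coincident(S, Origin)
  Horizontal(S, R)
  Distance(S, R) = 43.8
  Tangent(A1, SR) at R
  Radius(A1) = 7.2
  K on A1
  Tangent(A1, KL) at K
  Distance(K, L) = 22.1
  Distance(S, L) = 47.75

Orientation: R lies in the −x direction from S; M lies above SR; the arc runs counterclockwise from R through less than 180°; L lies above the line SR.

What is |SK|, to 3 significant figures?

37.4

S is at the origin; SR is horizontal with |SR| = 43.8 and R on the −x side, so R = (-43.8, 0.00). Tangency of A1 to SR means the radius MR is perpendicular to SR, so M = R + (0, 7.2) = (-43.8, 7.20). Since MK ⟂ KL (tangency), |ML| = √(7.2² + 22.1²) = 23.2 regardless of where K sits on A1. So L lies on both circle(S, 47.75) and circle(M, 23.2); the above-SR intersection is L = (-37.5, 29.6). K is the foot of the tangent from L: K = (-36.6, 7.49).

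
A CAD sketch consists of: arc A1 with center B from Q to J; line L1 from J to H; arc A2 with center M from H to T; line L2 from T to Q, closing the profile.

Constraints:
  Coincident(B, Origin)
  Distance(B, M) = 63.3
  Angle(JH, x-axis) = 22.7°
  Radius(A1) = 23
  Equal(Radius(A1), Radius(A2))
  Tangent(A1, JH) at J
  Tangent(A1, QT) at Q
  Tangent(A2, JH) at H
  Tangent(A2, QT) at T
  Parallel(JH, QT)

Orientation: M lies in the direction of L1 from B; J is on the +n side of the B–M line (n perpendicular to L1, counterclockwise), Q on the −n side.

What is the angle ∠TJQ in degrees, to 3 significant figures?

54.0°

Tangency of A1 to both parallel lines with radius 23.0 puts J and Q at B ± 23.0·n: J = (-8.88, 21.2), Q = (8.88, -21.2). Equal radii place H and T the same way about M: H = M + 23.0·n = (49.5, 45.6), T = M − 23.0·n = (67.3, 3.21). Then cos ∠TJQ = JT·JQ / (|JT||JQ|), giving 54.0°.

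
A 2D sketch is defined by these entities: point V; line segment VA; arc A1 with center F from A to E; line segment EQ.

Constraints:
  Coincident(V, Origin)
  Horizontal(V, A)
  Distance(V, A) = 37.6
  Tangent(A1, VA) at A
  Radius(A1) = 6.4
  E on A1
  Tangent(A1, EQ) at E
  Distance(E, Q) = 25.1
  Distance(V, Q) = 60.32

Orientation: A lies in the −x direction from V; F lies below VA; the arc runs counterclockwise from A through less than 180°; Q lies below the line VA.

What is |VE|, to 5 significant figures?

43.501

Checks: |FE| = 6.400 ✓; ∠(FE, EQ) = 90.00° ✓; |EQ| = 25.10 ✓; |VQ| = 60.32 ✓.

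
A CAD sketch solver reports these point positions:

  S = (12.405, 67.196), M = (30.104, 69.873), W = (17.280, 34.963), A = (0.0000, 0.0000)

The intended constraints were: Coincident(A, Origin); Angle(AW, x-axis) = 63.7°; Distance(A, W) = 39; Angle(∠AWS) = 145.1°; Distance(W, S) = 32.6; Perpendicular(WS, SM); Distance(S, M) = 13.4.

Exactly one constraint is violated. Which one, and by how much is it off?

Distance(S, M) = 13.4 — off by 4.50.

A = (0.00, 0.00) ✓; AW at 63.70° ✓; |AW| = 39.00 ✓; ∠AWS = 145.1° ✓; |WS| = 32.60 ✓; ∠(WS, SM) = 90.00° ✓; |SM| = 17.90 ✗.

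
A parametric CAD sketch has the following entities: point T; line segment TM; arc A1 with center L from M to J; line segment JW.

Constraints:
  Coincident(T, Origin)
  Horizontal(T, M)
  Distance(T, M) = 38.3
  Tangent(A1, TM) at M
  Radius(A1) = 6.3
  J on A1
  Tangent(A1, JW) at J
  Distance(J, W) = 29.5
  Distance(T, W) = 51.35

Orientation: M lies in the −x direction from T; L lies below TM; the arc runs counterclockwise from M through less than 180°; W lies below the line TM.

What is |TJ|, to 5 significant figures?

45.078

T is at the origin; T and M share the same y with |TM| = 38.3 and M on the −x side, so M = (-38.300, 0.0000). The tangent condition forces LM to be normal to TM, so L = M + (0, -6.3) = (-38.300, -6.3000). Since LJ ⟂ JW (tangency), |LW| = √(6.3² + 29.5²) = 30.165 regardless of where J sits on A1. So W lies on both circle(T, 51.35) and circle(L, 30.165); the below-TM intersection is W = (-36.226, -36.394). J is the foot of the tangent from W: J = (-44.356, -8.0363).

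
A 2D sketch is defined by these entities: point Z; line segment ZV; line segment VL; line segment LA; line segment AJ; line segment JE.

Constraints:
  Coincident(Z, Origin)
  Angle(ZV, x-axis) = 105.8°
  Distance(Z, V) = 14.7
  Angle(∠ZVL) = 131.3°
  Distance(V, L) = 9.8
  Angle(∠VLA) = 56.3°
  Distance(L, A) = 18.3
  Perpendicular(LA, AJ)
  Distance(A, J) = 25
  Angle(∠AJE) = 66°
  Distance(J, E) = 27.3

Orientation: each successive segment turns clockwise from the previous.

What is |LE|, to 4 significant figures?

15.40

LA is perpendicular to AJ, so AJ runs at -156.6°; with |AJ| = 25.0, J = (-14.36, -4.351). ∠AJE = 66.0° gives JE at 89.40° from the x-axis; with |JE| = 27.3, E = (-14.07, 22.95). Then |LE| = |E − L| = 15.40.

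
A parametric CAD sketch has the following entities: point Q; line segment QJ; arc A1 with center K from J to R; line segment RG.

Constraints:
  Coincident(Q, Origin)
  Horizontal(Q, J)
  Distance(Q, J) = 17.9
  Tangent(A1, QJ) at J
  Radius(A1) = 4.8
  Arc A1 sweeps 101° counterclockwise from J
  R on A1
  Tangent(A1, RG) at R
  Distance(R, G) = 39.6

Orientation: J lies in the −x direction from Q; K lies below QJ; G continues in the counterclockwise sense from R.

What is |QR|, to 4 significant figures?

23.32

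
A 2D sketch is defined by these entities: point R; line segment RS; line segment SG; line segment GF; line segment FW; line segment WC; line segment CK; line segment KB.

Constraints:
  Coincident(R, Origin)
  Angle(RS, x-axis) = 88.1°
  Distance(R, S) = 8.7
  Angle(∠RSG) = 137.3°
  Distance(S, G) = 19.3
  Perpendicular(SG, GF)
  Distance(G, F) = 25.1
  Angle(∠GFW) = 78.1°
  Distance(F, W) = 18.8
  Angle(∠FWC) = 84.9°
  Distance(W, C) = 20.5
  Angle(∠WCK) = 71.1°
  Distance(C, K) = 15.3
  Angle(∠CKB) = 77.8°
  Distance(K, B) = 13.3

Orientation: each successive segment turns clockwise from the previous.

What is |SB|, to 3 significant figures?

21.6

R is at the origin; RS runs at 88.1° with length 8.7, so S = (0.288, 8.70). ∠RSG = 137.3° gives SG at 45.4° from the x-axis; with |SG| = 19.3, G = (13.8, 22.4). The perpendicularity gives GF at right angles to SG, so GF runs at -44.6°; with |GF| = 25.1, F = (31.7, 4.81). ∠GFW = 78.1° gives FW at -146° from the x-axis; with |FW| = 18.8, W = (16.0, -5.56). ∠FWC = 84.9° gives WC at 118° from the x-axis; with |WC| = 20.5, C = (6.28, 12.5). ∠WCK = 71.1° gives CK at 9.50° from the x-axis; with |CK| = 15.3, K = (21.4, 15.0). ∠CKB = 77.8° gives KB at -92.7° from the x-axis; with |KB| = 13.3, B = (20.7, 1.71). Then |SB| = |B − S| = 21.6.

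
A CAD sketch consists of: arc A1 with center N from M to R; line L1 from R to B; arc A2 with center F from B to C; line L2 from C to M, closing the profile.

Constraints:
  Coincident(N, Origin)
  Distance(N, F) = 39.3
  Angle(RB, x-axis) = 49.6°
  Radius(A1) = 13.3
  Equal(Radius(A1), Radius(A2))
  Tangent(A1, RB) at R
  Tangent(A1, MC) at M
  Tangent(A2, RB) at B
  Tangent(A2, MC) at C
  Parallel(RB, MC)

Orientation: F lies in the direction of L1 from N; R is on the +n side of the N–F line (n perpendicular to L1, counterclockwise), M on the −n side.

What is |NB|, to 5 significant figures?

41.490

The slot axis is L1's direction at 49.6°, so u = (cos 49.6°, sin 49.6°) = (0.64812, 0.76154) and n = (−sin 49.6°, cos 49.6°) = (-0.76154, 0.64812). N is at the origin and F lies 39.3 along u from N, so F = 39.3·u = (25.471, 29.928). Tangency of A1 to both parallel lines with radius 13.3 puts R and M at N ± 13.3·n: R = (-10.128, 8.6200), M = (10.128, -8.6200). Equal radii place B and C the same way about F: B = F + 13.3·n = (15.343, 38.548), C = F − 13.3·n = (35.600, 21.308). Then |NB| = |B − N| = 41.490.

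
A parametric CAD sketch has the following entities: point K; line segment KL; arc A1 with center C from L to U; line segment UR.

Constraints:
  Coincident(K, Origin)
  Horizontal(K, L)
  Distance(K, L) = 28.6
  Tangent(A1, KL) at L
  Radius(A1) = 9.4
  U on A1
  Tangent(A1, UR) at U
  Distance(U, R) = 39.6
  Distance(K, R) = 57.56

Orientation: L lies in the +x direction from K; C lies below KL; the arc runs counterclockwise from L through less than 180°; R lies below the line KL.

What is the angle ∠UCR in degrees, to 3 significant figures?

76.6°

Checks: |CL| = 9.400 ✓; |CU| = 9.400 ✓; ∠(CU, UR) = 90.00° ✓; |UR| = 39.60 ✓; |KR| = 57.56 ✓.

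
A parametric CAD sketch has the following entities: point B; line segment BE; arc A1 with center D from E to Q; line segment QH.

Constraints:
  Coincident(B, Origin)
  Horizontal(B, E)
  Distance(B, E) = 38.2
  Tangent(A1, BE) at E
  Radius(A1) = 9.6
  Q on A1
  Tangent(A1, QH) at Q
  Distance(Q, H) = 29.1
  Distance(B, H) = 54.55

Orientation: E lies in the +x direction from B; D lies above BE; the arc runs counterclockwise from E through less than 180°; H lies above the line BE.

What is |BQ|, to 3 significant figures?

48.9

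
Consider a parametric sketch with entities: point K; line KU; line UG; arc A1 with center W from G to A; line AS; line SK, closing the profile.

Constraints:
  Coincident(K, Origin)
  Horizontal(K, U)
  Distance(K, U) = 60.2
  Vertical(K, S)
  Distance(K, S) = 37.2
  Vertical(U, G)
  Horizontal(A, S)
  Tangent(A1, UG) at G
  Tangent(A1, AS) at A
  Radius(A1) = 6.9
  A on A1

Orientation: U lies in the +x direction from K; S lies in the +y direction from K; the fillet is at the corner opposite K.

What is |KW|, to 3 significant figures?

61.3

K is at the origin; K and U share the same y with |KU| = 60.2 and U on the +x side, so U = (60.2, 0.00). K and S share the same x with |KS| = 37.2 and S on the +y side, so S = (0.00, 37.2). The virtual corner opposite K is at (60.2, 37.2). The tangent condition forces WG to be normal to UG and since A1 is tangent to AS there, WA ⟂ AS, with radius 6.9, so the center W sits 6.9 in from both sides at W = (53.3, 30.3). Then |KW| = |W − K| = 61.3.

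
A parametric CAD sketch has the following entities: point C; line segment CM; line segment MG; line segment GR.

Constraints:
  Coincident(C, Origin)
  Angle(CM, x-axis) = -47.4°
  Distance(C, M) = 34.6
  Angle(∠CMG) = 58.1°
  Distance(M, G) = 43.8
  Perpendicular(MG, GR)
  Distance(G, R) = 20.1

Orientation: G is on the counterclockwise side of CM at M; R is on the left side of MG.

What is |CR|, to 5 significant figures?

27.149

C is at the origin; CM runs at -47.4° with length 34.6, so M = 34.6·(cos -47.4°, sin -47.4°) = (23.420, -25.469). ∠CMG = 58.1°, so MG runs at -47.4° + (180° − 58.1°) = 74.500° from the x-axis; with |MG| = 43.8, G = M + 43.8·(cos 74.500°, sin 74.500°) = (35.125, 16.738). MG is perpendicular to GR; with |GR| = 20.1 on the left of MG, R = G + 20.1·(-0.96363, 0.26724) = (15.756, 22.110). Then |CR| = |R − C| = 27.149.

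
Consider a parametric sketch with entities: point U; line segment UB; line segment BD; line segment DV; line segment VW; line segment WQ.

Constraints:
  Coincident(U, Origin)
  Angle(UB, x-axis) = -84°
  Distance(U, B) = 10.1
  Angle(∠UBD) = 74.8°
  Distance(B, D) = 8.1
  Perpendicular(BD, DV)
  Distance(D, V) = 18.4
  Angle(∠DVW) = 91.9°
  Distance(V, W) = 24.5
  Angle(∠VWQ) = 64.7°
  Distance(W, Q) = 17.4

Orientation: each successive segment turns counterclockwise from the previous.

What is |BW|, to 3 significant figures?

25.3

U is at the origin; UB runs at -84.0° with length 10.1, so B = (1.06, -10.0). ∠UBD = 74.8° gives BD at 21.2° from the x-axis; with |BD| = 8.1, D = (8.61, -7.12). BD is perpendicular to DV, so DV runs at 111°; with |DV| = 18.4, V = (1.95, 10.0). ∠DVW = 91.9° gives VW at -161° from the x-axis; with |VW| = 24.5, W = (-21.2, 1.94). Then |BW| = |W − B| = 25.3.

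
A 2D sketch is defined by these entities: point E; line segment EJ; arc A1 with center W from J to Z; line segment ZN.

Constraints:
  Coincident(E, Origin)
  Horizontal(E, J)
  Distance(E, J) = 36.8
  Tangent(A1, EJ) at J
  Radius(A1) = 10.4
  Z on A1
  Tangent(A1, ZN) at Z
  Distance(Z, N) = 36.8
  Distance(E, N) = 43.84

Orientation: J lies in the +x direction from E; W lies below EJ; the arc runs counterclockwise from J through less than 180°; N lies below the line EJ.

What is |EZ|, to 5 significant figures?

27.881

Checks: |WZ| = 10.40 ✓; ∠(WZ, ZN) = 90.00° ✓; |ZN| = 36.80 ✓; |EN| = 43.84 ✓.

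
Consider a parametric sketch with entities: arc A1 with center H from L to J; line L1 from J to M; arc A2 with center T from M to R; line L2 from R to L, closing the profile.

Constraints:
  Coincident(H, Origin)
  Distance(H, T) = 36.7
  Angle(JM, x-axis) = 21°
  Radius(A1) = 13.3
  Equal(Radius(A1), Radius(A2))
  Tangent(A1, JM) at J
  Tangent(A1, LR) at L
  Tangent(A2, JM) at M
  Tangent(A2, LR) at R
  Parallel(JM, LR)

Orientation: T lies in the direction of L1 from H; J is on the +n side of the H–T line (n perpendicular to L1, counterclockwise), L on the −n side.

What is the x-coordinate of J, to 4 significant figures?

-4.766

H is at the origin and T lies 36.7 along u from H, so T = 36.7·u = (34.26, 13.15). Tangency of A1 to both parallel lines with radius 13.3 puts J and L at H ± 13.3·n: J = (-4.766, 12.42), L = (4.766, -12.42). So J.x = -4.766.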